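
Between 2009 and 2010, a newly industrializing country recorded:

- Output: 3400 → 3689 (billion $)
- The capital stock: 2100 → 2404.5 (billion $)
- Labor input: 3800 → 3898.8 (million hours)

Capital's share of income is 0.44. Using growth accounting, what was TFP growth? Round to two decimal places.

0.66%

Output growth = (3689 − 3400) / 3400 = 8.5%.
The capital stock growth = (2404.5 − 2100) / 2100 = 14.5%.
Labor input growth = (3898.8 − 3800) / 3800 = 2.6%.
Labor's share = 1 − 0.44 = 0.56.
The capital stock: 0.44 × 14.5 = 6.38 pp.
Labor input: 0.56 × 2.6 = 1.456 pp.
TFP growth = 8.5 − 7.836 = 0.664%.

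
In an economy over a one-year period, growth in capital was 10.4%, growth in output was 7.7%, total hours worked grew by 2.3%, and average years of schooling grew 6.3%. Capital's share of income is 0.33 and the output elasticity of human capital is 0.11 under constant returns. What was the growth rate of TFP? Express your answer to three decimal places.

TFP growth was 2.287%.

Labor's share = 1 − 0.33 − 0.11 = 0.56.
Capital: 0.33 × 10.4 = 3.432 pp.
Average years of schooling: 0.11 × 6.3 = 0.693 pp.
Total hours worked: 0.56 × 2.3 = 1.288 pp.
TFP growth = 7.7 − 5.413 = 2.287%.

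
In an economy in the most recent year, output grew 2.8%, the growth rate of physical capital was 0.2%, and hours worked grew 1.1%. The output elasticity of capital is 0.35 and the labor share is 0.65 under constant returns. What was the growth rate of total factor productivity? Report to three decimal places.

Labor's share = 1 − 0.35 = 0.65.
Physical capital: 0.35 × 0.2 = 0.07 pp.
Hours worked: 0.65 × 1.1 = 0.715 pp.
TFP growth = 2.8 − 0.785 = 2.015%.

Total factor productivity growth was 2.015%.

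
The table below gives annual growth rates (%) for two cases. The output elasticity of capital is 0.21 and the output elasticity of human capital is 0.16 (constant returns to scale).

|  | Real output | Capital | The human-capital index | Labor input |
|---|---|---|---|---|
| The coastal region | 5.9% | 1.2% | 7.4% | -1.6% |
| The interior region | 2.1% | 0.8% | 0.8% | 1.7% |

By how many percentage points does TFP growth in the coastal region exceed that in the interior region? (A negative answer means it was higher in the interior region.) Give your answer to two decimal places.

4.74 percentage points

Labor's share = 1 − 0.21 − 0.16 = 0.63.
The coastal region: TFP = 5.9 − 0.252 − 1.184 + 1.008 = 5.472%.
The interior region: TFP = 2.1 − 0.168 − 0.128 − 1.071 = 0.733%.
Difference = 5.472 − (0.733) = 4.739 pp.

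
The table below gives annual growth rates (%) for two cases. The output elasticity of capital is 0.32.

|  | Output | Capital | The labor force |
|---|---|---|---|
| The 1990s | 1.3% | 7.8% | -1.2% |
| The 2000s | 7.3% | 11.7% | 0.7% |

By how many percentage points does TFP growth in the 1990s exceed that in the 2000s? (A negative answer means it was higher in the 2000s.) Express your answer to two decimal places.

-3.46 percentage points

Labor's share = 1 − 0.32 = 0.68.
The 1990s: TFP = 1.3 − 2.496 + 0.816 = -0.38%.
The 2000s: TFP = 7.3 − 3.744 − 0.476 = 3.08%.
Difference = -0.38 − (3.08) = -3.46 pp.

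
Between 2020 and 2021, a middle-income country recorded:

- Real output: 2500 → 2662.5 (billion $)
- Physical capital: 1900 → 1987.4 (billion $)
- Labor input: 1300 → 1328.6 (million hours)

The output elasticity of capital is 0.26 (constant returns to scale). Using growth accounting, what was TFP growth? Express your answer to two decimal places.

Real output growth = (2662.5 − 2500) / 2500 = 6.5%.
Physical capital growth = (1987.4 − 1900) / 1900 = 4.6%.
Labor input growth = (1328.6 − 1300) / 1300 = 2.2%.
Labor's share = 1 − 0.26 = 0.74.
Physical capital: 0.26 × 4.6 = 1.196 pp.
Labor input: 0.74 × 2.2 = 1.628 pp.
TFP growth = 6.5 − 2.824 = 3.676%.

TFP grew 3.68%.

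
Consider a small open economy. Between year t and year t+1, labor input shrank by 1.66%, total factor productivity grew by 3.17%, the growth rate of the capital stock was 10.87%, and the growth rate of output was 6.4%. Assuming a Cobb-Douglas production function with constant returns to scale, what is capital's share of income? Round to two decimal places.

Capital's share of income is 0.39.

gY = gA + α·gK + (1−α)·gL, so gY − gA − gL = α(gK − gL).
6.4 − 3.17 + 1.66 = α × (10.87 − (-1.66)).
4.89 = 12.53 α, so α = 0.3903.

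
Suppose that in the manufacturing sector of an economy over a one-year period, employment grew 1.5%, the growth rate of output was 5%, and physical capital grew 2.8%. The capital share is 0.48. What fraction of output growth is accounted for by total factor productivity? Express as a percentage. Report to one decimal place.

57.5%

Labor's share = 1 − 0.48 = 0.52.
Physical capital: 0.48 × 2.8 = 1.344 pp.
Employment: 0.52 × 1.5 = 0.78 pp.
TFP growth = 5 − 2.124 = 2.876%.
TFP share of growth = 2.876 / 5 × 100 = 57.52%.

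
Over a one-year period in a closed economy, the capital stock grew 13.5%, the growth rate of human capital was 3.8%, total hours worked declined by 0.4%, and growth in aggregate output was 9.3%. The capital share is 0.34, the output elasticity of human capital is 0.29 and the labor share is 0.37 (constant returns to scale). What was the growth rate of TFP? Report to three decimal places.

TFP grew 3.756%.

Labor's share = 1 − 0.34 − 0.29 = 0.37.
The capital stock: 0.34 × 13.5 = 4.59 pp.
Human capital: 0.29 × 3.8 = 1.102 pp.
Total hours worked: 0.37 × (-0.4) = -0.148 pp.
TFP growth = 9.3 − 5.544 = 3.756%.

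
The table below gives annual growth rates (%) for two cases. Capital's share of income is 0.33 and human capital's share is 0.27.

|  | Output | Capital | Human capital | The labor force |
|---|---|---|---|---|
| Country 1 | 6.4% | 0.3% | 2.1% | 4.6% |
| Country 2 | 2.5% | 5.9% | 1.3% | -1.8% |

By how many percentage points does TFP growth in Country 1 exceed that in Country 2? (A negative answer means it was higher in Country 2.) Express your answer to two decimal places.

Labor's share = 1 − 0.33 − 0.27 = 0.4.
Country 1: TFP = 6.4 − 0.099 − 0.567 − 1.84 = 3.894%.
Country 2: TFP = 2.5 − 1.947 − 0.351 + 0.72 = 0.922%.
Difference = 3.894 − (0.922) = 2.972 pp.

2.97 percentage points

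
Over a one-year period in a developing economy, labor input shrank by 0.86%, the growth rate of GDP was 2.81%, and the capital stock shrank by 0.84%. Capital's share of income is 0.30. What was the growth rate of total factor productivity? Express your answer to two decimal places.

Total factor productivity grew 3.66%.

Labor's share = 1 − 0.3 = 0.7.
The capital stock: 0.3 × (-0.84) = -0.252 pp.
Labor input: 0.7 × (-0.86) = -0.602 pp.
TFP growth = 2.81 + 0.854 = 3.664%.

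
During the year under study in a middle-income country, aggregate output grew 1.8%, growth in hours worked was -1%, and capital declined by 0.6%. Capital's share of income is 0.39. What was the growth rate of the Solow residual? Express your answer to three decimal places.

Labor's share = 1 − 0.39 = 0.61.
Capital: 0.39 × (-0.6) = -0.234 pp.
Hours worked: 0.61 × (-1) = -0.61 pp.
TFP growth = 1.8 + 0.844 = 2.644%.

2.644%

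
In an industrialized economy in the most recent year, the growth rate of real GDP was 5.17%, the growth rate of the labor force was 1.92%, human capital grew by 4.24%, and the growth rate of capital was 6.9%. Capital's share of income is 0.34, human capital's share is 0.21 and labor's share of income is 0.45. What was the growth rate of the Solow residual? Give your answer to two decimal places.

The Solow residual grew 1.07%.

Labor's share = 1 − 0.34 − 0.21 = 0.45.
Capital: 0.34 × 6.9 = 2.346 pp.
Human capital: 0.21 × 4.24 = 0.8904 pp.
The labor force: 0.45 × 1.92 = 0.864 pp.
TFP growth = 5.17 − 4.1004 = 1.0696%.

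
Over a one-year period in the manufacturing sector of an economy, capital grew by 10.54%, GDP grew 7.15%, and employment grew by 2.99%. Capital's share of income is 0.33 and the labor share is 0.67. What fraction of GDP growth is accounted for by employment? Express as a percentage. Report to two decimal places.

Labor's share = 1 − 0.33 = 0.67.
Employment contributed 0.67 × 2.99 = 2.0033 pp.
Share of growth = 2.0033 / 7.15 × 100 = 28.0182%.

Employment accounted for 28.02% of growth.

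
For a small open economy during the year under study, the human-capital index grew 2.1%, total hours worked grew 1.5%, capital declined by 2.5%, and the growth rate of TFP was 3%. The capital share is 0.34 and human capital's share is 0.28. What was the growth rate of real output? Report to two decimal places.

Real output grew 3.31%.

Labor's share = 1 − 0.34 − 0.28 = 0.38.
Capital: 0.34 × (-2.5) = -0.85 pp.
The human-capital index: 0.28 × 2.1 = 0.588 pp.
Total hours worked: 0.38 × 1.5 = 0.57 pp.
Output growth = 3 + 0.308 = 3.308%.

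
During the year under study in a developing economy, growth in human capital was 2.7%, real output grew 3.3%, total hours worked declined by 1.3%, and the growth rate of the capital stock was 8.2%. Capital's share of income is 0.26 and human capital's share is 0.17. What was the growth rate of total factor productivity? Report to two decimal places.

Labor's share = 1 − 0.26 − 0.17 = 0.57.
The capital stock: 0.26 × 8.2 = 2.132 pp.
Human capital: 0.17 × 2.7 = 0.459 pp.
Total hours worked: 0.57 × (-1.3) = -0.741 pp.
TFP growth = 3.3 − 1.85 = 1.45%.

1.45%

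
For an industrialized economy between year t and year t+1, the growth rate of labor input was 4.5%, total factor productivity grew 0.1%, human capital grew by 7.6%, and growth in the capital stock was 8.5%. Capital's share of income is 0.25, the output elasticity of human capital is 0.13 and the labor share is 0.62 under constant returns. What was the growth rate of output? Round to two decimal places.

Labor's share = 1 − 0.25 − 0.13 = 0.62.
The capital stock: 0.25 × 8.5 = 2.125 pp.
Human capital: 0.13 × 7.6 = 0.988 pp.
Labor input: 0.62 × 4.5 = 2.79 pp.
Output growth = 0.1 + 5.903 = 6.003%.

6.00%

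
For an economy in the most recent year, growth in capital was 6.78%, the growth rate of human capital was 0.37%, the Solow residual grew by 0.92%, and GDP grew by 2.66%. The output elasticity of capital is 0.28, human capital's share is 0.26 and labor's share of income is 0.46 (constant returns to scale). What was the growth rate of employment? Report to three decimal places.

-0.553%

Labor's share = 1 − 0.28 − 0.26 = 0.46.
gY = gA + 0.28×6.78 + 0.26×0.37 + 0.46×g.
0.46×g = 2.66 − 0.92 − 1.9946 = -0.2546.
g = -0.2546 / 0.46 = -0.55348%.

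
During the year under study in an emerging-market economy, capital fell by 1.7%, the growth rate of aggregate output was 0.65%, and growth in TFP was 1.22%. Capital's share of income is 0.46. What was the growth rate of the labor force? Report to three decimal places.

Labor's share = 1 − 0.46 = 0.54.
gY = gA + 0.46×(-1.7) + 0.54×g.
0.54×g = 0.65 − 1.22 + 0.782 = 0.212.
g = 0.212 / 0.54 = 0.39259%.

0.393%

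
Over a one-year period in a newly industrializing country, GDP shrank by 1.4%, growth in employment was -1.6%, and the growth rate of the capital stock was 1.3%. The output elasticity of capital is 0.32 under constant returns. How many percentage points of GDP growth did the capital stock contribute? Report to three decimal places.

Contribution = share × growth = 0.32 × 1.3 = 0.416 pp.

0.416 pp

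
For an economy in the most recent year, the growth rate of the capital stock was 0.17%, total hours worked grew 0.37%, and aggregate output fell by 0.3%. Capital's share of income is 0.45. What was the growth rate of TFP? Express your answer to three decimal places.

-0.580%

Labor's share = 1 − 0.45 = 0.55.
The capital stock: 0.45 × 0.17 = 0.0765 pp.
Total hours worked: 0.55 × 0.37 = 0.2035 pp.
TFP growth = -0.3 − 0.28 = -0.58%.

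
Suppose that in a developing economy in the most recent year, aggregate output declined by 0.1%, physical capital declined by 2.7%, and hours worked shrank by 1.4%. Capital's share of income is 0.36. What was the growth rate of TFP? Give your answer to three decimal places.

Labor's share = 1 − 0.36 = 0.64.
Physical capital: 0.36 × (-2.7) = -0.972 pp.
Hours worked: 0.64 × (-1.4) = -0.896 pp.
TFP growth = -0.1 + 1.868 = 1.768%.

1.768%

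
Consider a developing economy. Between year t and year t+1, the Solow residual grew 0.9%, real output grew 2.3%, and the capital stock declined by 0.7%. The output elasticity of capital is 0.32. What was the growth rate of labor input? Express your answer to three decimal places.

2.388%

Labor's share = 1 − 0.32 = 0.68.
gY = gA + 0.32×(-0.7) + 0.68×g.
0.68×g = 2.3 − 0.9 + 0.224 = 1.624.
g = 1.624 / 0.68 = 2.38824%.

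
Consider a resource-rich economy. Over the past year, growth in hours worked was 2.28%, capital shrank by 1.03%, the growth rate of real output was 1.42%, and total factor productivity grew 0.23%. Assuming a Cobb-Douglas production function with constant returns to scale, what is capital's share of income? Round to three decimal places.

gY = gA + α·gK + (1−α)·gL, so gY − gA − gL = α(gK − gL).
1.42 − 0.23 − 2.28 = α × (-1.03 − 2.28).
-1.09 = -3.31 α, so α = 0.32931.

Capital's share of income is 0.329.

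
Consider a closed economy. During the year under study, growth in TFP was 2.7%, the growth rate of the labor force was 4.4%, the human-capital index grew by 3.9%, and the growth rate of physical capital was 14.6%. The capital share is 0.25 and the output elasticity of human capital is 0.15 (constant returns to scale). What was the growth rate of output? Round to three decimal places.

Labor's share = 1 − 0.25 − 0.15 = 0.6.
Physical capital: 0.25 × 14.6 = 3.65 pp.
The human-capital index: 0.15 × 3.9 = 0.585 pp.
The labor force: 0.6 × 4.4 = 2.64 pp.
Output growth = 2.7 + 6.875 = 9.575%.

9.575%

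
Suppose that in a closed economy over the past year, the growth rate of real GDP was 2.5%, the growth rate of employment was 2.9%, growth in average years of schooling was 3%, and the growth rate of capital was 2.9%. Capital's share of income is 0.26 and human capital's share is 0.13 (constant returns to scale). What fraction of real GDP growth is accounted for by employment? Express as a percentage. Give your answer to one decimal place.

Employment accounted for 70.8% of growth.

Labor's share = 1 − 0.26 − 0.13 = 0.61.
Employment contributed 0.61 × 2.9 = 1.769 pp.
Share of growth = 1.769 / 2.5 × 100 = 70.76%.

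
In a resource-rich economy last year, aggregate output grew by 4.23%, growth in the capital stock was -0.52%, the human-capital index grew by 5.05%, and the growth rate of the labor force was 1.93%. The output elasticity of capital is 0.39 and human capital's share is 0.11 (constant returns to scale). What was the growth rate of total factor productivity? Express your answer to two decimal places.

Labor's share = 1 − 0.39 − 0.11 = 0.5.
The capital stock: 0.39 × (-0.52) = -0.2028 pp.
The human-capital index: 0.11 × 5.05 = 0.5555 pp.
The labor force: 0.5 × 1.93 = 0.965 pp.
TFP growth = 4.23 − 1.3177 = 2.9123%.

2.91%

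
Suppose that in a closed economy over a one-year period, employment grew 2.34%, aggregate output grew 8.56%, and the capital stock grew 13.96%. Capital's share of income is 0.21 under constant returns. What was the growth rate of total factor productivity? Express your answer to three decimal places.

Labor's share = 1 − 0.21 = 0.79.
The capital stock: 0.21 × 13.96 = 2.9316 pp.
Employment: 0.79 × 2.34 = 1.8486 pp.
TFP growth = 8.56 − 4.7802 = 3.7798%.

Total factor productivity grew 3.780%.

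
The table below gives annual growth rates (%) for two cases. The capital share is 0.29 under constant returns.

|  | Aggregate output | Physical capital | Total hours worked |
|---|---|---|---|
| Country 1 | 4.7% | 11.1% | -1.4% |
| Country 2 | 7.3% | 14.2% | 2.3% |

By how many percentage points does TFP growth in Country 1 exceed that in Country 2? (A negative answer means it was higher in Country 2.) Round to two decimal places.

0.93 percentage points

Labor's share = 1 − 0.29 = 0.71.
Country 1: TFP = 4.7 − 3.219 + 0.994 = 2.475%.
Country 2: TFP = 7.3 − 4.118 − 1.633 = 1.549%.
Difference = 2.475 − (1.549) = 0.926 pp.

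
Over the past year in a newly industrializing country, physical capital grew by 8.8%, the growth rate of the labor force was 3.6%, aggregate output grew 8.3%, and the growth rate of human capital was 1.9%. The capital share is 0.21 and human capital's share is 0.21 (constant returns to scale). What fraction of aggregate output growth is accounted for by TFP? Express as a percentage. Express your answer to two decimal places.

47.77%

Labor's share = 1 − 0.21 − 0.21 = 0.58.
Physical capital: 0.21 × 8.8 = 1.848 pp.
Human capital: 0.21 × 1.9 = 0.399 pp.
The labor force: 0.58 × 3.6 = 2.088 pp.
TFP growth = 8.3 − 4.335 = 3.965%.
TFP share of growth = 3.965 / 8.3 × 100 = 47.7711%.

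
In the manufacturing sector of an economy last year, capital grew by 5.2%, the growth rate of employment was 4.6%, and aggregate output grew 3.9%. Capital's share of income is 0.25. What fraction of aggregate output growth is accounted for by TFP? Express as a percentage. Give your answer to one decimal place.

TFP accounted for -21.8% of growth.

Labor's share = 1 − 0.25 = 0.75.
Capital: 0.25 × 5.2 = 1.3 pp.
Employment: 0.75 × 4.6 = 3.45 pp.
TFP growth = 3.9 − 4.75 = -0.85%.
TFP share of growth = -0.85 / 3.9 × 100 = -21.795%.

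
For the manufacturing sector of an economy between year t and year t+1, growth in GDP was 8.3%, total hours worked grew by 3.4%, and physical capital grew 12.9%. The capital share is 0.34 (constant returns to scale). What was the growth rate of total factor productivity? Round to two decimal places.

Labor's share = 1 − 0.34 = 0.66.
Physical capital: 0.34 × 12.9 = 4.386 pp.
Total hours worked: 0.66 × 3.4 = 2.244 pp.
TFP growth = 8.3 − 6.63 = 1.67%.

1.67%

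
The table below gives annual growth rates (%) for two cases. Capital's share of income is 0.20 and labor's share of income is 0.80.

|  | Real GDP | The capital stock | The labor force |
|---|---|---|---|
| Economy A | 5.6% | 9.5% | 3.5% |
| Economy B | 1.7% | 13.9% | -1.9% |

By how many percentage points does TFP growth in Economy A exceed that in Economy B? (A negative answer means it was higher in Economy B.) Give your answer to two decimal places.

0.46 percentage points

Labor's share = 1 − 0.2 = 0.8.
Economy A: TFP = 5.6 − 1.9 − 2.8 = 0.9%.
Economy B: TFP = 1.7 − 2.78 + 1.52 = 0.44%.
Difference = 0.9 − (0.44) = 0.46 pp.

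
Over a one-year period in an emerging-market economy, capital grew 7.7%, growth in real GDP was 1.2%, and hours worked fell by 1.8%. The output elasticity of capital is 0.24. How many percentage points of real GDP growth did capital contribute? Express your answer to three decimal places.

1.848 percentage points

Contribution = share × growth = 0.24 × 7.7 = 1.848 pp.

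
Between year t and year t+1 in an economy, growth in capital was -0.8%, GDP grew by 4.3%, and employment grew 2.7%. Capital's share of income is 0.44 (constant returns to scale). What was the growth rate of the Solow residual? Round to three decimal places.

Labor's share = 1 − 0.44 = 0.56.
Capital: 0.44 × (-0.8) = -0.352 pp.
Employment: 0.56 × 2.7 = 1.512 pp.
TFP growth = 4.3 − 1.16 = 3.14%.

3.140%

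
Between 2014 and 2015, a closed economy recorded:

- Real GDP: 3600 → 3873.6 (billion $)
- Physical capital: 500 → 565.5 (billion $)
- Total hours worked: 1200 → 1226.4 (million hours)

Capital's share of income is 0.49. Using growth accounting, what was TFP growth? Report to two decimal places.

0.06%

Real GDP growth = (3873.6 − 3600) / 3600 = 7.6%.
Physical capital growth = (565.5 − 500) / 500 = 13.1%.
Total hours worked growth = (1226.4 − 1200) / 1200 = 2.2%.
Labor's share = 1 − 0.49 = 0.51.
Physical capital: 0.49 × 13.1 = 6.419 pp.
Total hours worked: 0.51 × 2.2 = 1.122 pp.
TFP growth = 7.6 − 7.541 = 0.059%.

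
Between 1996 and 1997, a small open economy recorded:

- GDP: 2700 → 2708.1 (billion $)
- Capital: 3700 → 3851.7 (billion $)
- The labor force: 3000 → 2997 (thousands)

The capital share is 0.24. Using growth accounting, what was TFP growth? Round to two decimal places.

-0.61%

GDP growth = (2708.1 − 2700) / 2700 = 0.3%.
Capital growth = (3851.7 − 3700) / 3700 = 4.1%.
The labor force growth = (2997 − 3000) / 3000 = -0.1%.
Labor's share = 1 − 0.24 = 0.76.
Capital: 0.24 × 4.1 = 0.984 pp.
The labor force: 0.76 × (-0.1) = -0.076 pp.
TFP growth = 0.3 − 0.908 = -0.608%.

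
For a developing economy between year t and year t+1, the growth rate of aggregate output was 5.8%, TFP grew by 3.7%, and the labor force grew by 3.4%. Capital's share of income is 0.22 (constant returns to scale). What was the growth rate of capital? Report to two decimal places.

-2.51%

Labor's share = 1 − 0.22 = 0.78.
gY = gA + 0.78×3.4 + 0.22×g.
0.22×g = 5.8 − 3.7 − 2.652 = -0.552.
g = -0.552 / 0.22 = -2.5091%.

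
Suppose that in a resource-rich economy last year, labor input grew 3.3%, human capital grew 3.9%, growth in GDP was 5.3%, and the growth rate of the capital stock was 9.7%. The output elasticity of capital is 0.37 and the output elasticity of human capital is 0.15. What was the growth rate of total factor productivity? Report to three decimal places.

-0.458%

Labor's share = 1 − 0.37 − 0.15 = 0.48.
The capital stock: 0.37 × 9.7 = 3.589 pp.
Human capital: 0.15 × 3.9 = 0.585 pp.
Labor input: 0.48 × 3.3 = 1.584 pp.
TFP growth = 5.3 − 5.758 = -0.458%.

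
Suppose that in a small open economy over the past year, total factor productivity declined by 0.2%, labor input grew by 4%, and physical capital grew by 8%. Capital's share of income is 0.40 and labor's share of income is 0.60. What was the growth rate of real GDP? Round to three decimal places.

Labor's share = 1 − 0.4 = 0.6.
Physical capital: 0.4 × 8 = 3.2 pp.
Labor input: 0.6 × 4 = 2.4 pp.
Output growth = -0.2 + 5.6 = 5.4%.

Real GDP grew 5.400%.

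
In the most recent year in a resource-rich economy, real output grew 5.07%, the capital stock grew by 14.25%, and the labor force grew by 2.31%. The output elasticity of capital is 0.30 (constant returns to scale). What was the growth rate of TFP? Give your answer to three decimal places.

Labor's share = 1 − 0.3 = 0.7.
The capital stock: 0.3 × 14.25 = 4.275 pp.
The labor force: 0.7 × 2.31 = 1.617 pp.
TFP growth = 5.07 − 5.892 = -0.822%.

-0.822%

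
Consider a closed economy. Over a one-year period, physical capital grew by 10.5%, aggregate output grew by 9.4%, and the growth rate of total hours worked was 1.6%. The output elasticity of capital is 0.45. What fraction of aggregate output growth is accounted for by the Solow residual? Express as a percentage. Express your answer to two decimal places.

40.37%

Labor's share = 1 − 0.45 = 0.55.
Physical capital: 0.45 × 10.5 = 4.725 pp.
Total hours worked: 0.55 × 1.6 = 0.88 pp.
TFP growth = 9.4 − 5.605 = 3.795%.
TFP share of growth = 3.795 / 9.4 × 100 = 40.3723%.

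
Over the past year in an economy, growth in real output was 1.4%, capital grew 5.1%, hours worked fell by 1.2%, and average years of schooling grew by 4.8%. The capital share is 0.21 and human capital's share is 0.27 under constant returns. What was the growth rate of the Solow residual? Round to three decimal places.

Labor's share = 1 − 0.21 − 0.27 = 0.52.
Capital: 0.21 × 5.1 = 1.071 pp.
Average years of schooling: 0.27 × 4.8 = 1.296 pp.
Hours worked: 0.52 × (-1.2) = -0.624 pp.
TFP growth = 1.4 − 1.743 = -0.343%.

-0.343%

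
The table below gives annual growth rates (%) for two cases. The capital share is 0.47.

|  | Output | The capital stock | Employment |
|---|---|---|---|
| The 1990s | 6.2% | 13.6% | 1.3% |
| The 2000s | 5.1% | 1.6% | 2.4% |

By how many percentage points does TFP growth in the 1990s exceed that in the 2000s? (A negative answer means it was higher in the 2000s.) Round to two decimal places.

-3.96 percentage points

Labor's share = 1 − 0.47 = 0.53.
The 1990s: TFP = 6.2 − 6.392 − 0.689 = -0.881%.
The 2000s: TFP = 5.1 − 0.752 − 1.272 = 3.076%.
Difference = -0.881 − (3.076) = -3.957 pp.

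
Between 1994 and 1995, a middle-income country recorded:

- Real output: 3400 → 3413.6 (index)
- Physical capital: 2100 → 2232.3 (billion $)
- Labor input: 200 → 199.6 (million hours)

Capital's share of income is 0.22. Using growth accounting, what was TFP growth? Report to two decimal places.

Real output growth = (3413.6 − 3400) / 3400 = 0.4%.
Physical capital growth = (2232.3 − 2100) / 2100 = 6.3%.
Labor input growth = (199.6 − 200) / 200 = -0.2%.
Labor's share = 1 − 0.22 = 0.78.
Physical capital: 0.22 × 6.3 = 1.386 pp.
Labor input: 0.78 × (-0.2) = -0.156 pp.
TFP growth = 0.4 − 1.23 = -0.83%.

-0.83%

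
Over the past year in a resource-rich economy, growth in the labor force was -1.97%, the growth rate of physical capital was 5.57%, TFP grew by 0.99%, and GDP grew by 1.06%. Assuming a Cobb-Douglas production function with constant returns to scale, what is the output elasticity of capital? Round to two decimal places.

α = 0.27

gY = gA + α·gK + (1−α)·gL, so gY − gA − gL = α(gK − gL).
1.06 − 0.99 + 1.97 = α × (5.57 − (-1.97)).
2.04 = 7.54 α, so α = 0.2706.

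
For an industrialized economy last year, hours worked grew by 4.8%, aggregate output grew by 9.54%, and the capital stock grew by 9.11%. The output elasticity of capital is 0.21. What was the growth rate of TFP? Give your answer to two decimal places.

Labor's share = 1 − 0.21 = 0.79.
The capital stock: 0.21 × 9.11 = 1.9131 pp.
Hours worked: 0.79 × 4.8 = 3.792 pp.
TFP growth = 9.54 − 5.7051 = 3.8349%.

3.83%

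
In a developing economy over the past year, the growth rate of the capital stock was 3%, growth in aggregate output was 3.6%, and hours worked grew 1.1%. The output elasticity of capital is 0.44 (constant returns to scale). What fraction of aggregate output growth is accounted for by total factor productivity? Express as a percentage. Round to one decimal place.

46.2%

Labor's share = 1 − 0.44 = 0.56.
The capital stock: 0.44 × 3 = 1.32 pp.
Hours worked: 0.56 × 1.1 = 0.616 pp.
TFP growth = 3.6 − 1.936 = 1.664%.
TFP share of growth = 1.664 / 3.6 × 100 = 46.222%.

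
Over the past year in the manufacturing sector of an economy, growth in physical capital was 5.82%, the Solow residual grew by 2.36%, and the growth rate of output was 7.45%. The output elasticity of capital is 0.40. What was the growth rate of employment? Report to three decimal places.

Labor's share = 1 − 0.4 = 0.6.
gY = gA + 0.4×5.82 + 0.6×g.
0.6×g = 7.45 − 2.36 − 2.328 = 2.762.
g = 2.762 / 0.6 = 4.60333%.

4.603%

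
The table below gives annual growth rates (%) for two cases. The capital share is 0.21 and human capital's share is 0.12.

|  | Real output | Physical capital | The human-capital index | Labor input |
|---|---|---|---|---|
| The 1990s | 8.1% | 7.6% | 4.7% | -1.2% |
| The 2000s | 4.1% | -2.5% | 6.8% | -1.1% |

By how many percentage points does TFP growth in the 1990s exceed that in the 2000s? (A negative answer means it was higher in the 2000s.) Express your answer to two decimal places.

2.20 percentage points

Labor's share = 1 − 0.21 − 0.12 = 0.67.
The 1990s: TFP = 8.1 − 1.596 − 0.564 + 0.804 = 6.744%.
The 2000s: TFP = 4.1 + 0.525 − 0.816 + 0.737 = 4.546%.
Difference = 6.744 − (4.546) = 2.198 pp.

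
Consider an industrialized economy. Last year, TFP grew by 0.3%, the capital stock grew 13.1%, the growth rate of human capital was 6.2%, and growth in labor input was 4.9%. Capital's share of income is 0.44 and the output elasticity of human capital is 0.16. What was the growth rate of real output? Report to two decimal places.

Labor's share = 1 − 0.44 − 0.16 = 0.4.
The capital stock: 0.44 × 13.1 = 5.764 pp.
Human capital: 0.16 × 6.2 = 0.992 pp.
Labor input: 0.4 × 4.9 = 1.96 pp.
Output growth = 0.3 + 8.716 = 9.016%.

Real output growth was 9.02%.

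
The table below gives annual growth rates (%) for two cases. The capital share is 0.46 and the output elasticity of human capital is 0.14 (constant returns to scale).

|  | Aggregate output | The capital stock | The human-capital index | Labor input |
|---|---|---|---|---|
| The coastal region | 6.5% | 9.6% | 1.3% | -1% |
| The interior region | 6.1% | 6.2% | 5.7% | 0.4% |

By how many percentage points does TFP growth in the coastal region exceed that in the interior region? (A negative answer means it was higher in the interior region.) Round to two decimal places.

0.01 percentage points

Labor's share = 1 − 0.46 − 0.14 = 0.4.
The coastal region: TFP = 6.5 − 4.416 − 0.182 + 0.4 = 2.302%.
The interior region: TFP = 6.1 − 2.852 − 0.798 − 0.16 = 2.29%.
Difference = 2.302 − (2.29) = 0.012 pp.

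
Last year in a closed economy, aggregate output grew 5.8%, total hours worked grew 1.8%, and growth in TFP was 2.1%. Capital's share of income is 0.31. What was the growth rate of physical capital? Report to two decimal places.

Labor's share = 1 − 0.31 = 0.69.
gY = gA + 0.69×1.8 + 0.31×g.
0.31×g = 5.8 − 2.1 − 1.242 = 2.458.
g = 2.458 / 0.31 = 7.929%.

7.93%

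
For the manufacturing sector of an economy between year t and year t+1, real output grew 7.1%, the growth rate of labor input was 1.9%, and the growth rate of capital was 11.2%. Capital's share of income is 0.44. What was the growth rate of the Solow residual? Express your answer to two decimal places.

Labor's share = 1 − 0.44 = 0.56.
Capital: 0.44 × 11.2 = 4.928 pp.
Labor input: 0.56 × 1.9 = 1.064 pp.
TFP growth = 7.1 − 5.992 = 1.108%.

The Solow residual grew 1.11%.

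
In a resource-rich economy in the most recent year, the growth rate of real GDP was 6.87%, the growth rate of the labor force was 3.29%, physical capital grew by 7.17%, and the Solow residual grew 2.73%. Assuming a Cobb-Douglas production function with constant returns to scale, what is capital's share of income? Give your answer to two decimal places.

gY = gA + α·gK + (1−α)·gL, so gY − gA − gL = α(gK − gL).
6.87 − 2.73 − 3.29 = α × (7.17 − 3.29).
0.85 = 3.88 α, so α = 0.2191.

0.22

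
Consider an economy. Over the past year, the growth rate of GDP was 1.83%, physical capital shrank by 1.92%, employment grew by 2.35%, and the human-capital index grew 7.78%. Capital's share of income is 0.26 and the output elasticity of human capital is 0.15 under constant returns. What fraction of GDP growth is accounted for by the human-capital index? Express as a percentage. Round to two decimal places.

The human-capital index contributed 0.15 × 7.78 = 1.167 pp.
Share of growth = 1.167 / 1.83 × 100 = 63.7705%.

The human-capital index accounted for 63.77% of growth.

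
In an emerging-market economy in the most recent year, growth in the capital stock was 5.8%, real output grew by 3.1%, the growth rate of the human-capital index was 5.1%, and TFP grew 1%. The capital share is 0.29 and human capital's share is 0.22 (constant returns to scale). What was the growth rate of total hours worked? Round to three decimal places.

-1.437%

Labor's share = 1 − 0.29 − 0.22 = 0.49.
gY = gA + 0.29×5.8 + 0.22×5.1 + 0.49×g.
0.49×g = 3.1 − 1 − 2.804 = -0.704.
g = -0.704 / 0.49 = -1.43673%.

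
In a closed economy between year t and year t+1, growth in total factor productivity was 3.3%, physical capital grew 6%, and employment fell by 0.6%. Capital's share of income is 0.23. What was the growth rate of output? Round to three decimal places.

Labor's share = 1 − 0.23 = 0.77.
Physical capital: 0.23 × 6 = 1.38 pp.
Employment: 0.77 × (-0.6) = -0.462 pp.
Output growth = 3.3 + 0.918 = 4.218%.

4.218%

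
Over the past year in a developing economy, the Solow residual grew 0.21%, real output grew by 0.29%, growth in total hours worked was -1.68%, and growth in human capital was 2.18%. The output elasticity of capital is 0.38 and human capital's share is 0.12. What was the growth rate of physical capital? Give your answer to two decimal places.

Labor's share = 1 − 0.38 − 0.12 = 0.5.
gY = gA + 0.12×2.18 + 0.5×(-1.68) + 0.38×g.
0.38×g = 0.29 − 0.21 + 0.5784 = 0.6584.
g = 0.6584 / 0.38 = 1.7326%.

1.73%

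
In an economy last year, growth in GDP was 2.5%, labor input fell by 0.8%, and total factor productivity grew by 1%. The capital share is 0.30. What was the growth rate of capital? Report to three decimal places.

6.867%

Labor's share = 1 − 0.3 = 0.7.
gY = gA + 0.7×(-0.8) + 0.3×g.
0.3×g = 2.5 − 1 + 0.56 = 2.06.
g = 2.06 / 0.3 = 6.86667%.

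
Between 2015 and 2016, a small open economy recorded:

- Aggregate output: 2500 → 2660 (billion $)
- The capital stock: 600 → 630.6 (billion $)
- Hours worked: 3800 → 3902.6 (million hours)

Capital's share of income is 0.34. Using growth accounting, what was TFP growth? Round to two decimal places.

Aggregate output growth = (2660 − 2500) / 2500 = 6.4%.
The capital stock growth = (630.6 − 600) / 600 = 5.1%.
Hours worked growth = (3902.6 − 3800) / 3800 = 2.7%.
Labor's share = 1 − 0.34 = 0.66.
The capital stock: 0.34 × 5.1 = 1.734 pp.
Hours worked: 0.66 × 2.7 = 1.782 pp.
TFP growth = 6.4 − 3.516 = 2.884%.

2.88%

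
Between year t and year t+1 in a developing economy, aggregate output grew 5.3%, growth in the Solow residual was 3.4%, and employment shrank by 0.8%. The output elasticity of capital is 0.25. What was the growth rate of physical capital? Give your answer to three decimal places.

Physical capital grew 10.000%.

Labor's share = 1 − 0.25 = 0.75.
gY = gA + 0.75×(-0.8) + 0.25×g.
0.25×g = 5.3 − 3.4 + 0.6 = 2.5.
g = 2.5 / 0.25 = 10%.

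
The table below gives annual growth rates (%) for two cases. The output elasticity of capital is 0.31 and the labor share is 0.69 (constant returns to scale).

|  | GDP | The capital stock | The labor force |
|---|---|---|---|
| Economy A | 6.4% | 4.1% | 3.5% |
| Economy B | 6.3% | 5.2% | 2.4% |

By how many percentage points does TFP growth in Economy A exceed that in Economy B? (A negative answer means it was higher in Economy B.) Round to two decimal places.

-0.32 percentage points

Labor's share = 1 − 0.31 = 0.69.
Economy A: TFP = 6.4 − 1.271 − 2.415 = 2.714%.
Economy B: TFP = 6.3 − 1.612 − 1.656 = 3.032%.
Difference = 2.714 − (3.032) = -0.318 pp.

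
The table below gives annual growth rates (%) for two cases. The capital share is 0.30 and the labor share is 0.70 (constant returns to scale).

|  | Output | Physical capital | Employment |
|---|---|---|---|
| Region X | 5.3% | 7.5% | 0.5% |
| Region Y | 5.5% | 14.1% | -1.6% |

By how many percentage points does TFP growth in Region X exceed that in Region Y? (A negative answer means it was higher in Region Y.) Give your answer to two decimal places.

0.31 percentage points

Labor's share = 1 − 0.3 = 0.7.
Region X: TFP = 5.3 − 2.25 − 0.35 = 2.7%.
Region Y: TFP = 5.5 − 4.23 + 1.12 = 2.39%.
Difference = 2.7 − (2.39) = 0.31 pp.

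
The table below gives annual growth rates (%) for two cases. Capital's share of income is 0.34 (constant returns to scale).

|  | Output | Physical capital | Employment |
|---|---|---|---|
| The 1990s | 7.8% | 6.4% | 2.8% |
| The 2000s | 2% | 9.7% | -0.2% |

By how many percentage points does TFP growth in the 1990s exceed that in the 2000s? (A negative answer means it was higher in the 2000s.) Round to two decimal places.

Labor's share = 1 − 0.34 = 0.66.
The 1990s: TFP = 7.8 − 2.176 − 1.848 = 3.776%.
The 2000s: TFP = 2 − 3.298 + 0.132 = -1.166%.
Difference = 3.776 − (-1.166) = 4.942 pp.

4.94 percentage points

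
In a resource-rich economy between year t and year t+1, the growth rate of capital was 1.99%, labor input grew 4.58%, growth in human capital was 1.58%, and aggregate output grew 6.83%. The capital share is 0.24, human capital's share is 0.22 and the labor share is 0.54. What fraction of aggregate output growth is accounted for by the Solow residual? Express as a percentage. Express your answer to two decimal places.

Labor's share = 1 − 0.24 − 0.22 = 0.54.
Capital: 0.24 × 1.99 = 0.4776 pp.
Human capital: 0.22 × 1.58 = 0.3476 pp.
Labor input: 0.54 × 4.58 = 2.4732 pp.
TFP growth = 6.83 − 3.2984 = 3.5316%.
TFP share of growth = 3.5316 / 6.83 × 100 = 51.7072%.

51.71%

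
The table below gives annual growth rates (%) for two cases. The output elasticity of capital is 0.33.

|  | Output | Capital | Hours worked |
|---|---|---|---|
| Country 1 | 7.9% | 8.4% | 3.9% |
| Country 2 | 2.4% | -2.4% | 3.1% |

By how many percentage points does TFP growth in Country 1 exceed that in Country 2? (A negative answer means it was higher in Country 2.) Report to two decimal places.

Labor's share = 1 − 0.33 = 0.67.
Country 1: TFP = 7.9 − 2.772 − 2.613 = 2.515%.
Country 2: TFP = 2.4 + 0.792 − 2.077 = 1.115%.
Difference = 2.515 − (1.115) = 1.4 pp.

1.40 percentage points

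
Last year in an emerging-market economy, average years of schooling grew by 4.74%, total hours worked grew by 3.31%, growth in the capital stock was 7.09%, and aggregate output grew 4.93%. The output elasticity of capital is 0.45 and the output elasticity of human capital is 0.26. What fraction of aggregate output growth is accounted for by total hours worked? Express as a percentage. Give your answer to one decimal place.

Total hours worked accounted for 19.5% of growth.

Labor's share = 1 − 0.45 − 0.26 = 0.29.
Total hours worked contributed 0.29 × 3.31 = 0.9599 pp.
Share of growth = 0.9599 / 4.93 × 100 = 19.471%.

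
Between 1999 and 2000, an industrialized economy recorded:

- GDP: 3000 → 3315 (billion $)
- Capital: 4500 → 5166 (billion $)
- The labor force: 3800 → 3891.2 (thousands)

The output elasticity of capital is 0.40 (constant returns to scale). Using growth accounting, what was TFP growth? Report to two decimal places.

GDP growth = (3315 − 3000) / 3000 = 10.5%.
Capital growth = (5166 − 4500) / 4500 = 14.8%.
The labor force growth = (3891.2 − 3800) / 3800 = 2.4%.
Labor's share = 1 − 0.4 = 0.6.
Capital: 0.4 × 14.8 = 5.92 pp.
The labor force: 0.6 × 2.4 = 1.44 pp.
TFP growth = 10.5 − 7.36 = 3.14%.

3.14%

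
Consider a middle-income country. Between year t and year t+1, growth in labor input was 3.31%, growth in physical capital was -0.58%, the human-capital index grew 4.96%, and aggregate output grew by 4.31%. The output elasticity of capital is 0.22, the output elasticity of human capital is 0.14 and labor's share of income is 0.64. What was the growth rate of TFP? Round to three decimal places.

Labor's share = 1 − 0.22 − 0.14 = 0.64.
Physical capital: 0.22 × (-0.58) = -0.1276 pp.
The human-capital index: 0.14 × 4.96 = 0.6944 pp.
Labor input: 0.64 × 3.31 = 2.1184 pp.
TFP growth = 4.31 − 2.6852 = 1.6248%.

1.625%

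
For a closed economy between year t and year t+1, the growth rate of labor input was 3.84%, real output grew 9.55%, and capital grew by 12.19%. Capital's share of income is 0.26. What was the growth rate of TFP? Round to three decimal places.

3.539%

Labor's share = 1 − 0.26 = 0.74.
Capital: 0.26 × 12.19 = 3.1694 pp.
Labor input: 0.74 × 3.84 = 2.8416 pp.
TFP growth = 9.55 − 6.011 = 3.539%.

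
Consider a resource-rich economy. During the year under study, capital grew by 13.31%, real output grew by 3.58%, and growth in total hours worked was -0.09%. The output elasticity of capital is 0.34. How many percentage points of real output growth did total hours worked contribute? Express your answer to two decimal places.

Labor's share = 1 − 0.34 = 0.66.
Contribution = share × growth = 0.66 × (-0.09) = -0.0594 pp.

-0.06 pp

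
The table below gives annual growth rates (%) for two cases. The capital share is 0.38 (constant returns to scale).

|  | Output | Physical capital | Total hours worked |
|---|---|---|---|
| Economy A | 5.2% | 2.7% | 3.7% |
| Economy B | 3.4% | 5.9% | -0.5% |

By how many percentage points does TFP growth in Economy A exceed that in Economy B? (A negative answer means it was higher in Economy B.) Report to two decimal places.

0.41 percentage points

Labor's share = 1 − 0.38 = 0.62.
Economy A: TFP = 5.2 − 1.026 − 2.294 = 1.88%.
Economy B: TFP = 3.4 − 2.242 + 0.31 = 1.468%.
Difference = 1.88 − (1.468) = 0.412 pp.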